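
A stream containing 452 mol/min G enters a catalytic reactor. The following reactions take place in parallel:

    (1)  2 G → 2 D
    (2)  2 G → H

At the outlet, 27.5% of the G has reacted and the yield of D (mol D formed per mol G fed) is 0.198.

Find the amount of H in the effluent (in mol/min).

17.4 mol/min

Yield of D: 2ξ₁ / 452 = 0.198 → ξ₁ = 44.75 mol/min.
Conversion of G: 2ξ₁ + 2ξ₂ = 0.275 × 452 = 124.3 → ξ₂ = 17.4 mol/min.
Outlet amounts (n = n₀ + Σ ν·ξ):
  G: 452 − 2(44.75) − 2(17.4) = 327.7
  D: 0 + 2(44.75) = 89.5
  H: 0 + 1(17.4) = 17.4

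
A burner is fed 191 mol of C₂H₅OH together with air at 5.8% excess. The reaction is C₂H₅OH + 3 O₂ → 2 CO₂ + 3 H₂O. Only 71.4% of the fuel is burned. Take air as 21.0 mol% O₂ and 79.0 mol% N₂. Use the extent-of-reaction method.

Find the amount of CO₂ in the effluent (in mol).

Stoichiometric O₂ = 3 × 191 = 573 mol; O₂ fed = 573 × 1.058 = 606.2 mol.
N₂ fed = 606.2 × 79/21 = 2281 mol.
Fuel reacted = 0.714 × 191 → ξ = 136.4 mol.
Outlet (n = n₀ + ν ξ):
  C₂H₅OH: 191 − 1(136.4) = 54.63
  O₂: 606.2 − 3(136.4) = 197.1
  N₂: 2281 (inert)
  CO₂: 0 + 2(136.4) = 272.7
  H₂O: 0 + 3(136.4) = 409.1

273 mol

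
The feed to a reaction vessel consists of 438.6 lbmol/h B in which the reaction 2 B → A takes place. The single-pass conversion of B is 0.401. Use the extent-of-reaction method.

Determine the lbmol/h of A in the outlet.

B reacted = 0.401 × 438.6 = 175.9 lbmol/h; ν_B = −2, so ξ = 175.9/2 = 87.94 lbmol/h.
Outlet amounts (n = n₀ + ν ξ):
  B: 438.6 − 2(87.94) = 262.7
  A: 0 + 1(87.94) = 87.94

87.9 lbmol/h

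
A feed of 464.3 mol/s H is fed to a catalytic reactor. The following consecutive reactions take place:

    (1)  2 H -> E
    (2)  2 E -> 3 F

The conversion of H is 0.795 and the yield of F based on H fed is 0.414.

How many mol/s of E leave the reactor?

56.4 mol/s

Conversion of H: H consumed = 2ξ₁ = 0.795 × 464.3 → ξ₁ = 184.6 mol/s.
Yield of F: 3ξ₂ / 464.3 = 0.414 → ξ₂ = 64.07 mol/s.
Outlet amounts (n = n₀ + Σ ν·ξ):
  H: 464.3 − 2(184.6) = 95.18
  E: 0 + 1(184.6) − 2(64.07) = 56.41
  F: 0 + 3(64.07) = 192.2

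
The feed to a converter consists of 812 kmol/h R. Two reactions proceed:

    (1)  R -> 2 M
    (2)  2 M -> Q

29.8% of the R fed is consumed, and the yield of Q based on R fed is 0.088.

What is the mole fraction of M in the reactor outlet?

0.347

Conversion of R: R consumed = 1ξ₁ = 0.298 × 812 → ξ₁ = 242 kmol/h.
Yield of Q: 1ξ₂ / 812 = 0.088 → ξ₂ = 71.46 kmol/h.
Outlet amounts (n = n₀ + Σ ν·ξ):
  R: 812 − 1(242) = 570
  M: 0 + 2(242) − 2(71.46) = 341
  Q: 0 + 1(71.46) = 71.46
Total out = 982.5 kmol/h; y_M = 341 / 982.5 = 0.3471.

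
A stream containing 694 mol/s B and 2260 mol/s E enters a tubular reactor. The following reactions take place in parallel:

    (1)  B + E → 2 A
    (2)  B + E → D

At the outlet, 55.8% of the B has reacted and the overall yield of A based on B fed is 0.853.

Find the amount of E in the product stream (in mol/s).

1870 mol/s

Yield of A: 2ξ₁ / 694 = 0.853 → ξ₁ = 296 mol/s.
Conversion of B: 1ξ₁ + 1ξ₂ = 0.558 × 694 = 387.3 → ξ₂ = 91.26 mol/s.
Outlet amounts (n = n₀ + Σ ν·ξ):
  B: 694 − 1(296) − 1(91.26) = 306.7
  E: 2260 − 1(296) − 1(91.26) = 1873
  A: 0 + 2(296) = 592
  D: 0 + 1(91.26) = 91.26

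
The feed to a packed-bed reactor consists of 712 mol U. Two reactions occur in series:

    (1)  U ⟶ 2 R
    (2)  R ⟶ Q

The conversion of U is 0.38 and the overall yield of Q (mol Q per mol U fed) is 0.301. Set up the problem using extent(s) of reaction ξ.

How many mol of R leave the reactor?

Conversion of U: U consumed = 1ξ₁ = 0.38 × 712 → ξ₁ = 270.6 mol.
Yield of Q: 1ξ₂ / 712 = 0.301 → ξ₂ = 214.3 mol.
Outlet amounts (n = n₀ + Σ ν·ξ):
  U: 712 − 1(270.6) = 441.4
  R: 0 + 2(270.6) − 1(214.3) = 326.8
  Q: 0 + 1(214.3) = 214.3

327 mol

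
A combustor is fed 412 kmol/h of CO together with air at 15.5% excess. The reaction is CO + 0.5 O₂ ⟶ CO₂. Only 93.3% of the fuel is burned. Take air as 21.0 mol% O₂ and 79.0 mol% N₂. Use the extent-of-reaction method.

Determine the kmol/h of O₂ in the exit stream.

Stoichiometric O₂ = 0.5 × 412 = 206 kmol/h; O₂ fed = 206 × 1.155 = 237.9 kmol/h.
N₂ fed = 237.9 × 79/21 = 895.1 kmol/h.
Fuel reacted = 0.933 × 412 → ξ = 384.4 kmol/h.
Outlet (n = n₀ + ν ξ):
  CO: 412 − 1(384.4) = 27.6
  O₂: 237.9 − 0.5(384.4) = 45.73
  N₂: 895.1 (inert)
  CO₂: 0 + 1(384.4) = 384.4

45.7 kmol/h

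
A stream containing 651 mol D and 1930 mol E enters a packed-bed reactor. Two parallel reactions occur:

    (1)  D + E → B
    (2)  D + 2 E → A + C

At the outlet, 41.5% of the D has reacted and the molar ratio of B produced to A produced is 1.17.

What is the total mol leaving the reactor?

2310 mol

Conversion of D: D consumed = 0.415 × 651 = 270.2 mol = 1ξ₁ + 1ξ₂.
Selectivity: 1ξ₁ / (1ξ₂) = 1.17 → ξ₁ = 1.17 ξ₂.
Substitute: (1·1.17 + 1) ξ₂ = 270.2 → ξ₂ = 124.5 mol, ξ₁ = 145.7 mol.
Outlet amounts (n = n₀ + Σ ν·ξ):
  D: 651 − 1(145.7) − 1(124.5) = 380.8
  E: 1930 − 1(145.7) − 2(124.5) = 1535
  B: 0 + 1(145.7) = 145.7
  A: 0 + 1(124.5) = 124.5
  C: 0 + 1(124.5) = 124.5
Total out = 380.8 + 1535 + 145.7 + 124.5 + 124.5 = 2311 mol.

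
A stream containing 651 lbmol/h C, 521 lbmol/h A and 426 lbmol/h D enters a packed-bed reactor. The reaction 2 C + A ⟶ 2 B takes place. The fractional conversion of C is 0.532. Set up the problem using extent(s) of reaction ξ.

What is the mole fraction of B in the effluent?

C reacted = 0.532 × 651 = 346.3 lbmol/h; ν_C = −2, so ξ = 346.3/2 = 173.2 lbmol/h.
Outlet amounts (n = n₀ + ν ξ):
  C: 651 − 2(173.2) = 304.7
  A: 521 − 1(173.2) = 347.8
  B: 0 + 2(173.2) = 346.3
  D: 426 (inert)
Total out = 1425 lbmol/h; y_B = 346.3 / 1425 = 0.2431.

0.243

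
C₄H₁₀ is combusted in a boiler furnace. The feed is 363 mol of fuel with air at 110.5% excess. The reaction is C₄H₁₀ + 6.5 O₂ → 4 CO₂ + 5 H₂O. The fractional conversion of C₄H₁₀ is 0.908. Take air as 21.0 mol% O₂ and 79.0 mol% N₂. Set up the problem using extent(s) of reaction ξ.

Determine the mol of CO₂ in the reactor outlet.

Stoichiometric O₂ = 6.5 × 363 = 2360 mol; O₂ fed = 2360 × 2.105 = 4967 mol.
N₂ fed = 4967 × 79/21 = 18680 mol.
Fuel reacted = 0.908 × 363 → ξ = 329.6 mol.
Outlet (n = n₀ + ν ξ):
  C₄H₁₀: 363 − 1(329.6) = 33.4
  O₂: 4967 − 6.5(329.6) = 2824
  N₂: 18680 (inert)
  CO₂: 0 + 4(329.6) = 1318
  H₂O: 0 + 5(329.6) = 1648

1320 mol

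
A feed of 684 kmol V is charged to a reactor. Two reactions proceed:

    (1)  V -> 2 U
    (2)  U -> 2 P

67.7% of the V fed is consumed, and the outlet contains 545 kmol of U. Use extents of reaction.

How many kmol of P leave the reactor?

Conversion of V: V consumed = 1ξ₁ = 0.677 × 684 → ξ₁ = 463.1 kmol.
U balance: n_U = 0 + 2ξ₁ − 1ξ₂ = 545 → ξ₂ = (2·463.1 − 545)/1 = 381.1 kmol.
Outlet amounts (n = n₀ + Σ ν·ξ):
  V: 684 − 1(463.1) = 220.9
  U: 0 + 2(463.1) − 1(381.1) = 545
  P: 0 + 2(381.1) = 762.3

762 kmol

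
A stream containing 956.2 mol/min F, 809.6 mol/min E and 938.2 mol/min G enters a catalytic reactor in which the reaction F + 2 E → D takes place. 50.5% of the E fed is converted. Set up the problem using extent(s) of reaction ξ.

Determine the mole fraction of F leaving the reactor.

E reacted = 0.505 × 809.6 = 408.8 mol/min; ν_E = −2, so ξ = 408.8/2 = 204.4 mol/min.
Outlet amounts (n = n₀ + ν ξ):
  F: 956.2 − 1(204.4) = 751.8
  E: 809.6 − 2(204.4) = 400.8
  D: 0 + 1(204.4) = 204.4
  G: 938.2 (inert)
Total out = 2295 mol/min; y_F = 751.8 / 2295 = 0.3275.

0.328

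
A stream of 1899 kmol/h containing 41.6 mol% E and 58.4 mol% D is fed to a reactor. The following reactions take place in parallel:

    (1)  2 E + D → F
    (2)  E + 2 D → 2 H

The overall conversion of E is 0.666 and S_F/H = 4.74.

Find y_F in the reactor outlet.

0.182

Conversion of E: E consumed = 0.666 × 790 = 526.1 kmol/h = 2ξ₁ + 1ξ₂.
Selectivity: 1ξ₁ / (2ξ₂) = 4.74 → ξ₁ = 9.48 ξ₂.
Substitute: (2·9.48 + 1) ξ₂ = 526.1 → ξ₂ = 26.36 kmol/h, ξ₁ = 249.9 kmol/h.
Outlet amounts (n = n₀ + Σ ν·ξ):
  E: 790 − 2(249.9) − 1(26.36) = 263.9
  D: 1109 − 1(249.9) − 2(26.36) = 806.4
  F: 0 + 1(249.9) = 249.9
  H: 0 + 2(26.36) = 52.72
Total out = 1373 kmol/h; y_F = 249.9 / 1373 = 0.182.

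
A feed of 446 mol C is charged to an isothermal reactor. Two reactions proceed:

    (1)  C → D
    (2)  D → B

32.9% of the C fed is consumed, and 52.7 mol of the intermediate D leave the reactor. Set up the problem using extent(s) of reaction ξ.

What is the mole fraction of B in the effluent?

0.211

Conversion of C: C consumed = 1ξ₁ = 0.329 × 446 → ξ₁ = 146.7 mol.
D balance: n_D = 0 + 1ξ₁ − 1ξ₂ = 52.7 → ξ₂ = (1·146.7 − 52.7)/1 = 94.03 mol.
Outlet amounts (n = n₀ + Σ ν·ξ):
  C: 446 − 1(146.7) = 299.3
  D: 0 + 1(146.7) − 1(94.03) = 52.7
  B: 0 + 1(94.03) = 94.03
Total out = 446 mol; y_B = 94.03 / 446 = 0.2108.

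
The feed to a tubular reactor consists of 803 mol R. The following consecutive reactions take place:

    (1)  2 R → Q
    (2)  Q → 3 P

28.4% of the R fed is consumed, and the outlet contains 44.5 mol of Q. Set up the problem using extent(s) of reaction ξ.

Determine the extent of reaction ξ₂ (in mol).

ξ₂ = 69.5 mol

Conversion of R: R consumed = 2ξ₁ = 0.284 × 803 → ξ₁ = 114 mol.
Q balance: n_Q = 0 + 1ξ₁ − 1ξ₂ = 44.5 → ξ₂ = (1·114 − 44.5)/1 = 69.53 mol.
Outlet amounts (n = n₀ + Σ ν·ξ):
  R: 803 − 2(114) = 574.9
  Q: 0 + 1(114) − 1(69.53) = 44.5
  P: 0 + 3(69.53) = 208.6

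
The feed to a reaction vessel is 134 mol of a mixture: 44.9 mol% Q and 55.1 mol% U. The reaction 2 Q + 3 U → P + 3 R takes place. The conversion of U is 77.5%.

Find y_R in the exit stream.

U reacted = 0.775 × 73.83 = 57.22 mol; ν_U = −3, so ξ = 57.22/3 = 19.07 mol.
Outlet amounts (n = n₀ + ν ξ):
  Q: 60.17 − 2(19.07) = 22.02
  U: 73.83 − 3(19.07) = 16.61
  P: 0 + 1(19.07) = 19.07
  R: 0 + 3(19.07) = 57.22
Total out = 114.9 mol; y_R = 57.22 / 114.9 = 0.4979.

0.498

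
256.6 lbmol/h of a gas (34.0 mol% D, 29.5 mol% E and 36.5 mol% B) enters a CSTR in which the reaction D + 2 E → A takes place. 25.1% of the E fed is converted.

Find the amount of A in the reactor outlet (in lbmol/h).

9.5 lbmol/h

E reacted = 0.251 × 75.7 = 19 lbmol/h; ν_E = −2, so ξ = 19/2 = 9.5 lbmol/h.
Outlet amounts (n = n₀ + ν ξ):
  D: 87.24 − 1(9.5) = 77.74
  E: 75.7 − 2(9.5) = 56.7
  A: 0 + 1(9.5) = 9.5
  B: 93.66 (inert)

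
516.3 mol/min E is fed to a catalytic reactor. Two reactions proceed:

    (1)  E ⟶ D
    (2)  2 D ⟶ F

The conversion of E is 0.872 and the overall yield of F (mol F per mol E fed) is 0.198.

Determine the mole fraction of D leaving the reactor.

0.594

Conversion of E: E consumed = 1ξ₁ = 0.872 × 516.3 → ξ₁ = 450.2 mol/min.
Yield of F: 1ξ₂ / 516.3 = 0.198 → ξ₂ = 102.2 mol/min.
Outlet amounts (n = n₀ + Σ ν·ξ):
  E: 516.3 − 1(450.2) = 66.09
  D: 0 + 1(450.2) − 2(102.2) = 245.8
  F: 0 + 1(102.2) = 102.2
Total out = 414.1 mol/min; y_D = 245.8 / 414.1 = 0.5935.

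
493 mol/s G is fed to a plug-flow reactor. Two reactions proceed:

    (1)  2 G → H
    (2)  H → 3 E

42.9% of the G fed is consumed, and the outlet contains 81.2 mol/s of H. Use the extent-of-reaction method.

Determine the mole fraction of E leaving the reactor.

Conversion of G: G consumed = 2ξ₁ = 0.429 × 493 → ξ₁ = 105.7 mol/s.
H balance: n_H = 0 + 1ξ₁ − 1ξ₂ = 81.2 → ξ₂ = (1·105.7 − 81.2)/1 = 24.55 mol/s.
Outlet amounts (n = n₀ + Σ ν·ξ):
  G: 493 − 2(105.7) = 281.5
  H: 0 + 1(105.7) − 1(24.55) = 81.2
  E: 0 + 3(24.55) = 73.65
Total out = 436.3 mol/s; y_E = 73.65 / 436.3 = 0.1688.

0.169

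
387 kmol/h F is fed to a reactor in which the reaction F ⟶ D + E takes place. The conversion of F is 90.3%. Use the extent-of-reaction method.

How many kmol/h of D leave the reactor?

349 kmol/h

F reacted = 0.903 × 387 = 349.5 kmol/h; ν_F = −1, so ξ = 349.5/1 = 349.5 kmol/h.
Outlet amounts (n = n₀ + ν ξ):
  F: 387 − 1(349.5) = 37.54
  D: 0 + 1(349.5) = 349.5
  E: 0 + 1(349.5) = 349.5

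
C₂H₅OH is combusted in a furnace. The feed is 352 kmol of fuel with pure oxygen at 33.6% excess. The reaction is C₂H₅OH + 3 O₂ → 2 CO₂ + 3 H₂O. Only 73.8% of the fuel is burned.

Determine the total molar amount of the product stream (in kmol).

2020 kmol

Stoichiometric O₂ = 3 × 352 = 1056 kmol; O₂ fed = 1056 × 1.336 = 1411 kmol.
Fuel reacted = 0.738 × 352 → ξ = 259.8 kmol.
Outlet (n = n₀ + ν ξ):
  C₂H₅OH: 352 − 1(259.8) = 92.22
  O₂: 1411 − 3(259.8) = 631.5
  CO₂: 0 + 2(259.8) = 519.6
  H₂O: 0 + 3(259.8) = 779.3
Total out = 92.22 + 631.5 + 519.6 + 779.3 = 2023 kmol.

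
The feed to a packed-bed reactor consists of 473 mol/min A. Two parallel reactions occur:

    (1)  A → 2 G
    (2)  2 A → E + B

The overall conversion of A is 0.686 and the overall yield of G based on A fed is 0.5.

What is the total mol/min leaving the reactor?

Yield of G: 2ξ₁ / 473 = 0.5 → ξ₁ = 118.2 mol/min.
Conversion of A: 1ξ₁ + 2ξ₂ = 0.686 × 473 = 324.5 → ξ₂ = 103.1 mol/min.
Outlet amounts (n = n₀ + Σ ν·ξ):
  A: 473 − 1(118.2) − 2(103.1) = 148.5
  G: 0 + 2(118.2) = 236.5
  E: 0 + 1(103.1) = 103.1
  B: 0 + 1(103.1) = 103.1
Total out = 148.5 + 236.5 + 103.1 + 103.1 = 591.2 mol/min.

591 mol/min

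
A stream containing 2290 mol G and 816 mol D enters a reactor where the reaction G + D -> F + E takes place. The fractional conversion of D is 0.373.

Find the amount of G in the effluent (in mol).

1990 mol

D reacted = 0.373 × 816 = 304.4 mol; ν_D = −1, so ξ = 304.4/1 = 304.4 mol.
Outlet amounts (n = n₀ + ν ξ):
  G: 2290 − 1(304.4) = 1986
  D: 816 − 1(304.4) = 511.6
  F: 0 + 1(304.4) = 304.4
  E: 0 + 1(304.4) = 304.4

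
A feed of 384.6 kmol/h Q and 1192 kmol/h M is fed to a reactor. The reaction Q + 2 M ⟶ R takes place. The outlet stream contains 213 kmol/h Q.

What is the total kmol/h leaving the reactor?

For Q: n = n₀ − 1ξ → 213 = 384.6 − 1ξ, giving ξ = 171.6 kmol/h.
Outlet amounts (n = n₀ + ν ξ):
  Q: 384.6 − 1(171.6) = 213
  M: 1192 − 2(171.6) = 848.8
  R: 0 + 1(171.6) = 171.6
Total out = 213 + 848.8 + 171.6 = 1233 kmol/h.

1230 kmol/h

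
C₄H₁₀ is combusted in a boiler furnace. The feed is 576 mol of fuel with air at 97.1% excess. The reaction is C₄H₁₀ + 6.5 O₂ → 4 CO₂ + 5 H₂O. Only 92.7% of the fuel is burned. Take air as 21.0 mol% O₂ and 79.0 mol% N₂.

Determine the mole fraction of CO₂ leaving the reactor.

Stoichiometric O₂ = 6.5 × 576 = 3744 mol; O₂ fed = 3744 × 1.971 = 7379 mol.
N₂ fed = 7379 × 79/21 = 27760 mol.
Fuel reacted = 0.927 × 576 → ξ = 534 mol.
Outlet (n = n₀ + ν ξ):
  C₄H₁₀: 576 − 1(534) = 42.05
  O₂: 7379 − 6.5(534) = 3909
  N₂: 27760 (inert)
  CO₂: 0 + 4(534) = 2136
  H₂O: 0 + 5(534) = 2670
Total out = 36520 mol; y_CO₂ = 2136 / 36520 = 0.05849.

0.0585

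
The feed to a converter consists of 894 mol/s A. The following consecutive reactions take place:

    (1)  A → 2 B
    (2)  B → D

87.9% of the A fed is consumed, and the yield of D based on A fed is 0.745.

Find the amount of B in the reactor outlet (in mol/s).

Conversion of A: A consumed = 1ξ₁ = 0.879 × 894 → ξ₁ = 785.8 mol/s.
Yield of D: 1ξ₂ / 894 = 0.745 → ξ₂ = 666 mol/s.
Outlet amounts (n = n₀ + Σ ν·ξ):
  A: 894 − 1(785.8) = 108.2
  B: 0 + 2(785.8) − 1(666) = 905.6
  D: 0 + 1(666) = 666

906 mol/s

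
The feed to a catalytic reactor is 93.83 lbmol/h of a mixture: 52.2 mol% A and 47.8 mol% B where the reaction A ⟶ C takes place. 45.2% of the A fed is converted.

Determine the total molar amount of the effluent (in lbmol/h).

93.8 lbmol/h

A reacted = 0.452 × 48.98 = 22.14 lbmol/h; ν_A = −1, so ξ = 22.14/1 = 22.14 lbmol/h.
Outlet amounts (n = n₀ + ν ξ):
  A: 48.98 − 1(22.14) = 26.84
  C: 0 + 1(22.14) = 22.14
  B: 44.85 (inert)
Total out = 26.84 + 22.14 + 44.85 = 93.83 lbmol/h.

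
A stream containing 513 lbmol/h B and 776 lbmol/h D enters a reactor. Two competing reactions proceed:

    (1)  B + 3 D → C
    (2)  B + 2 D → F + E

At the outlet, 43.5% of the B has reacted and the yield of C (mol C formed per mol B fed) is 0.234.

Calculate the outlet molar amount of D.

210 lbmol/h

Yield of C: 1ξ₁ / 513 = 0.234 → ξ₁ = 120 lbmol/h.
Conversion of B: 1ξ₁ + 1ξ₂ = 0.435 × 513 = 223.2 → ξ₂ = 103.1 lbmol/h.
Outlet amounts (n = n₀ + Σ ν·ξ):
  B: 513 − 1(120) − 1(103.1) = 289.8
  D: 776 − 3(120) − 2(103.1) = 209.6
  C: 0 + 1(120) = 120
  F: 0 + 1(103.1) = 103.1
  E: 0 + 1(103.1) = 103.1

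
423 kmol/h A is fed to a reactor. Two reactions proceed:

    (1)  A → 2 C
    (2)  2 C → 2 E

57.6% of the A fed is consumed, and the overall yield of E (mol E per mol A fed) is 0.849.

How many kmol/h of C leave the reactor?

128 kmol/h

Conversion of A: A consumed = 1ξ₁ = 0.576 × 423 → ξ₁ = 243.6 kmol/h.
Yield of E: 2ξ₂ / 423 = 0.849 → ξ₂ = 179.6 kmol/h.
Outlet amounts (n = n₀ + Σ ν·ξ):
  A: 423 − 1(243.6) = 179.4
  C: 0 + 2(243.6) − 2(179.6) = 128.2
  E: 0 + 2(179.6) = 359.1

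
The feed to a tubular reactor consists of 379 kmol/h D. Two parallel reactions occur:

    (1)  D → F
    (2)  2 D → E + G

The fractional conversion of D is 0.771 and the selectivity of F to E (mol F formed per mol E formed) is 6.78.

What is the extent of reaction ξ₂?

Conversion of D: D consumed = 0.771 × 379 = 292.2 kmol/h = 1ξ₁ + 2ξ₂.
Selectivity: 1ξ₁ / (1ξ₂) = 6.78 → ξ₁ = 6.78 ξ₂.
Substitute: (1·6.78 + 2) ξ₂ = 292.2 → ξ₂ = 33.28 kmol/h, ξ₁ = 225.6 kmol/h.
Outlet amounts (n = n₀ + Σ ν·ξ):
  D: 379 − 1(225.6) − 2(33.28) = 86.79
  F: 0 + 1(225.6) = 225.6
  E: 0 + 1(33.28) = 33.28
  G: 0 + 1(33.28) = 33.28

ξ₂ = 33.3 kmol/h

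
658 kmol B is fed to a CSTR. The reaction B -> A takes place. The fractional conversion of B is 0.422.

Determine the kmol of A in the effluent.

B reacted = 0.422 × 658 = 277.7 kmol; ν_B = −1, so ξ = 277.7/1 = 277.7 kmol.
Outlet amounts (n = n₀ + ν ξ):
  B: 658 − 1(277.7) = 380.3
  A: 0 + 1(277.7) = 277.7

278 kmol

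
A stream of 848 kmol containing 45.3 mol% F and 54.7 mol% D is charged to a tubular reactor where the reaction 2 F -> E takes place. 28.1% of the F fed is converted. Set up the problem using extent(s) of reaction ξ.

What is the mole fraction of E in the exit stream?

F reacted = 0.281 × 384.1 = 107.9 kmol; ν_F = −2, so ξ = 107.9/2 = 53.97 kmol.
Outlet amounts (n = n₀ + ν ξ):
  F: 384.1 − 2(53.97) = 276.2
  E: 0 + 1(53.97) = 53.97
  D: 463.9 (inert)
Total out = 794 kmol; y_E = 53.97 / 794 = 0.06797.

0.068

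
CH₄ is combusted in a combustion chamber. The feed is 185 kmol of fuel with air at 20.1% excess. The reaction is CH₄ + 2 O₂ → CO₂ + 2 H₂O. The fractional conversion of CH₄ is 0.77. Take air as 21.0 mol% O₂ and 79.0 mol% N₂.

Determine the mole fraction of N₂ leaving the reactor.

0.726

Stoichiometric O₂ = 2 × 185 = 370 kmol; O₂ fed = 370 × 1.201 = 444.4 kmol.
N₂ fed = 444.4 × 79/21 = 1672 kmol.
Fuel reacted = 0.77 × 185 → ξ = 142.5 kmol.
Outlet (n = n₀ + ν ξ):
  CH₄: 185 − 1(142.5) = 42.55
  O₂: 444.4 − 2(142.5) = 159.5
  N₂: 1672 (inert)
  CO₂: 0 + 1(142.5) = 142.5
  H₂O: 0 + 2(142.5) = 284.9
Total out = 2301 kmol; y_N₂ = 1672 / 2301 = 0.7265.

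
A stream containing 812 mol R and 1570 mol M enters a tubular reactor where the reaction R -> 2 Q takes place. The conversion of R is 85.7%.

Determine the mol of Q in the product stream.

R reacted = 0.857 × 812 = 695.9 mol; ν_R = −1, so ξ = 695.9/1 = 695.9 mol.
Outlet amounts (n = n₀ + ν ξ):
  R: 812 − 1(695.9) = 116.1
  Q: 0 + 2(695.9) = 1392
  M: 1570 (inert)

1390 mol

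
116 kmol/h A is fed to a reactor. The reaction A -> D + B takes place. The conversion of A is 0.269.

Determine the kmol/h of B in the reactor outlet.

31.2 kmol/h

A reacted = 0.269 × 116 = 31.2 kmol/h; ν_A = −1, so ξ = 31.2/1 = 31.2 kmol/h.
Outlet amounts (n = n₀ + ν ξ):
  A: 116 − 1(31.2) = 84.8
  D: 0 + 1(31.2) = 31.2
  B: 0 + 1(31.2) = 31.2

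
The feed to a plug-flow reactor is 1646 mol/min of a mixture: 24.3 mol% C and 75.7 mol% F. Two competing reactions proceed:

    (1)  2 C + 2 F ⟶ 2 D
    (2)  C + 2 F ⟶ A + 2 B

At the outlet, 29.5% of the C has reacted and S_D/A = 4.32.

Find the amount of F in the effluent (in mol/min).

1110 mol/min

Conversion of C: C consumed = 0.295 × 400 = 118 mol/min = 2ξ₁ + 1ξ₂.
Selectivity: 2ξ₁ / (1ξ₂) = 4.32 → ξ₁ = 2.16 ξ₂.
Substitute: (2·2.16 + 1) ξ₂ = 118 → ξ₂ = 22.18 mol/min, ξ₁ = 47.91 mol/min.
Outlet amounts (n = n₀ + Σ ν·ξ):
  C: 400 − 2(47.91) − 1(22.18) = 282
  F: 1246 − 2(47.91) − 2(22.18) = 1106
  D: 0 + 2(47.91) = 95.81
  A: 0 + 1(22.18) = 22.18
  B: 0 + 2(22.18) = 44.36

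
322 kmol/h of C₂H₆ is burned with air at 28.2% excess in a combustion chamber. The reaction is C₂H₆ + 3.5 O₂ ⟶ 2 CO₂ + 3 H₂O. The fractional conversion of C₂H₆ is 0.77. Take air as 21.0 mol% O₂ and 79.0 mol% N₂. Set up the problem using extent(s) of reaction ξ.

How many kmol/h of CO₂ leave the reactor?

496 kmol/h

Stoichiometric O₂ = 3.5 × 322 = 1127 kmol/h; O₂ fed = 1127 × 1.282 = 1445 kmol/h.
N₂ fed = 1445 × 79/21 = 5435 kmol/h.
Fuel reacted = 0.77 × 322 → ξ = 247.9 kmol/h.
Outlet (n = n₀ + ν ξ):
  C₂H₆: 322 − 1(247.9) = 74.06
  O₂: 1445 − 3.5(247.9) = 577
  N₂: 5435 (inert)
  CO₂: 0 + 2(247.9) = 495.9
  H₂O: 0 + 3(247.9) = 743.8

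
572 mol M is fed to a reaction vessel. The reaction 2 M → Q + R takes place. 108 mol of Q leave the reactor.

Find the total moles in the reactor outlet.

For Q: n = n₀ + 1ξ → 108 = 0 + 1ξ, giving ξ = 108 mol.
Outlet amounts (n = n₀ + ν ξ):
  M: 572 − 2(108) = 356
  Q: 0 + 1(108) = 108
  R: 0 + 1(108) = 108
Total out = 356 + 108 + 108 = 572 mol.

572 mol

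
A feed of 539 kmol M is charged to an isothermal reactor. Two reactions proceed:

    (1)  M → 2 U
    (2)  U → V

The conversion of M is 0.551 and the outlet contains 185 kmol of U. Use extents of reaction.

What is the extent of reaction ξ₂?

Conversion of M: M consumed = 1ξ₁ = 0.551 × 539 → ξ₁ = 297 kmol.
U balance: n_U = 0 + 2ξ₁ − 1ξ₂ = 185 → ξ₂ = (2·297 − 185)/1 = 409 kmol.
Outlet amounts (n = n₀ + Σ ν·ξ):
  M: 539 − 1(297) = 242
  U: 0 + 2(297) − 1(409) = 185
  V: 0 + 1(409) = 409

ξ₂ = 409 kmol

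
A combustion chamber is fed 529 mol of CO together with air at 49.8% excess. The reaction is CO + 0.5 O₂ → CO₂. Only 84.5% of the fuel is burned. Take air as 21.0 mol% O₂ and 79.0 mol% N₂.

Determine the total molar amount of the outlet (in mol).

Stoichiometric O₂ = 0.5 × 529 = 264.5 mol; O₂ fed = 264.5 × 1.498 = 396.2 mol.
N₂ fed = 396.2 × 79/21 = 1491 mol.
Fuel reacted = 0.845 × 529 → ξ = 447 mol.
Outlet (n = n₀ + ν ξ):
  CO: 529 − 1(447) = 82
  O₂: 396.2 − 0.5(447) = 172.7
  N₂: 1491 (inert)
  CO₂: 0 + 1(447) = 447
Total out = 82 + 172.7 + 1491 + 447 = 2192 mol.

2190 mol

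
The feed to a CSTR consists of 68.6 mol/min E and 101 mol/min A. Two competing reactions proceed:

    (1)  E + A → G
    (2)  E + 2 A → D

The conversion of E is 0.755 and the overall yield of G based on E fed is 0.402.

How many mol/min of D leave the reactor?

24.2 mol/min

Yield of G: 1ξ₁ / 68.6 = 0.402 → ξ₁ = 27.58 mol/min.
Conversion of E: 1ξ₁ + 1ξ₂ = 0.755 × 68.6 = 51.79 → ξ₂ = 24.22 mol/min.
Outlet amounts (n = n₀ + Σ ν·ξ):
  E: 68.6 − 1(27.58) − 1(24.22) = 16.81
  A: 101 − 1(27.58) − 2(24.22) = 24.99
  G: 0 + 1(27.58) = 27.58
  D: 0 + 1(24.22) = 24.22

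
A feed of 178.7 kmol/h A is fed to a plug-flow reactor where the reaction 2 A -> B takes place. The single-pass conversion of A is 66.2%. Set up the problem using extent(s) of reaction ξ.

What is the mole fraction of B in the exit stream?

0.495

A reacted = 0.662 × 178.7 = 118.3 kmol/h; ν_A = −2, so ξ = 118.3/2 = 59.15 kmol/h.
Outlet amounts (n = n₀ + ν ξ):
  A: 178.7 − 2(59.15) = 60.4
  B: 0 + 1(59.15) = 59.15
Total out = 119.6 kmol/h; y_B = 59.15 / 119.6 = 0.4948.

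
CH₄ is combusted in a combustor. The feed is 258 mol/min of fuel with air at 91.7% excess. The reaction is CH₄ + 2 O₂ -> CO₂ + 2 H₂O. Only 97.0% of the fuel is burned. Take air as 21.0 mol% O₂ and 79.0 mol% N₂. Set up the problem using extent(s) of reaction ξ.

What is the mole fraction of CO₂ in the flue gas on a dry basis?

0.056

Stoichiometric O₂ = 2 × 258 = 516 mol/min; O₂ fed = 516 × 1.917 = 989.2 mol/min.
N₂ fed = 989.2 × 79/21 = 3721 mol/min.
Fuel reacted = 0.97 × 258 → ξ = 250.3 mol/min.
Outlet (n = n₀ + ν ξ):
  CH₄: 258 − 1(250.3) = 7.74
  O₂: 989.2 − 2(250.3) = 488.7
  N₂: 3721 (inert)
  CO₂: 0 + 1(250.3) = 250.3
  H₂O: 0 + 2(250.3) = 500.5
Dry total = 4468 mol/min; y_CO₂ (dry) = 250.3 / 4468 = 0.05601.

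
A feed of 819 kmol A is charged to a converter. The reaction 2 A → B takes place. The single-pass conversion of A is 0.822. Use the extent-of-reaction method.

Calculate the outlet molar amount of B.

337 kmol

A reacted = 0.822 × 819 = 673.2 kmol; ν_A = −2, so ξ = 673.2/2 = 336.6 kmol.
Outlet amounts (n = n₀ + ν ξ):
  A: 819 − 2(336.6) = 145.8
  B: 0 + 1(336.6) = 336.6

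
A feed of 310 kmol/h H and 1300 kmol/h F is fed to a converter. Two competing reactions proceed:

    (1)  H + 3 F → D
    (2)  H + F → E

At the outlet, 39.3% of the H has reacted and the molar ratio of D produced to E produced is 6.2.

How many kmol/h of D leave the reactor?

105 kmol/h

Conversion of H: H consumed = 0.393 × 310 = 121.8 kmol/h = 1ξ₁ + 1ξ₂.
Selectivity: 1ξ₁ / (1ξ₂) = 6.2 → ξ₁ = 6.2 ξ₂.
Substitute: (1·6.2 + 1) ξ₂ = 121.8 → ξ₂ = 16.92 kmol/h, ξ₁ = 104.9 kmol/h.
Outlet amounts (n = n₀ + Σ ν·ξ):
  H: 310 − 1(104.9) − 1(16.92) = 188.2
  F: 1300 − 3(104.9) − 1(16.92) = 968.4
  D: 0 + 1(104.9) = 104.9
  E: 0 + 1(16.92) = 16.92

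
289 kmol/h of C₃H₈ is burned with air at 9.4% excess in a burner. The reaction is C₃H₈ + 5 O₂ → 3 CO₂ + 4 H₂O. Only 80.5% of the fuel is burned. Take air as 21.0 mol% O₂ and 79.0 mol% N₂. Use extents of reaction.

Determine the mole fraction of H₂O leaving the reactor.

0.116

Stoichiometric O₂ = 5 × 289 = 1445 kmol/h; O₂ fed = 1445 × 1.094 = 1581 kmol/h.
N₂ fed = 1581 × 79/21 = 5947 kmol/h.
Fuel reacted = 0.805 × 289 → ξ = 232.6 kmol/h.
Outlet (n = n₀ + ν ξ):
  C₃H₈: 289 − 1(232.6) = 56.35
  O₂: 1581 − 5(232.6) = 417.6
  N₂: 5947 (inert)
  CO₂: 0 + 3(232.6) = 697.9
  H₂O: 0 + 4(232.6) = 930.6
Total out = 8049 kmol/h; y_H₂O = 930.6 / 8049 = 0.1156.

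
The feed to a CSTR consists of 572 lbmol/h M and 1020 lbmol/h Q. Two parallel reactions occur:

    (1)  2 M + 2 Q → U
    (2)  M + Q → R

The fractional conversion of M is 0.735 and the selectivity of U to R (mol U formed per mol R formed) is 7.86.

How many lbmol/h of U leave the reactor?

Conversion of M: M consumed = 0.735 × 572 = 420.4 lbmol/h = 2ξ₁ + 1ξ₂.
Selectivity: 1ξ₁ / (1ξ₂) = 7.86 → ξ₁ = 7.86 ξ₂.
Substitute: (2·7.86 + 1) ξ₂ = 420.4 → ξ₂ = 25.14 lbmol/h, ξ₁ = 197.6 lbmol/h.
Outlet amounts (n = n₀ + Σ ν·ξ):
  M: 572 − 2(197.6) − 1(25.14) = 151.6
  Q: 1020 − 2(197.6) − 1(25.14) = 599.6
  U: 0 + 1(197.6) = 197.6
  R: 0 + 1(25.14) = 25.14

198 lbmol/h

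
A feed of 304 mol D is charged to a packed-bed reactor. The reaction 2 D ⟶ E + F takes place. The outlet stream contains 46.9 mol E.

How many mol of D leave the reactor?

For E: n = n₀ + 1ξ → 46.9 = 0 + 1ξ, giving ξ = 46.9 mol.
Outlet amounts (n = n₀ + ν ξ):
  D: 304 − 2(46.9) = 210.2
  E: 0 + 1(46.9) = 46.9
  F: 0 + 1(46.9) = 46.9

210 mol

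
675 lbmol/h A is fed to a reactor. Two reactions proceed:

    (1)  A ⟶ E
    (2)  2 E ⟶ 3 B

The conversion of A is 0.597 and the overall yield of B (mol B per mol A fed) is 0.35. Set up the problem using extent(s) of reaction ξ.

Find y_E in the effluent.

Conversion of A: A consumed = 1ξ₁ = 0.597 × 675 → ξ₁ = 403 lbmol/h.
Yield of B: 3ξ₂ / 675 = 0.35 → ξ₂ = 78.75 lbmol/h.
Outlet amounts (n = n₀ + Σ ν·ξ):
  A: 675 − 1(403) = 272
  E: 0 + 1(403) − 2(78.75) = 245.5
  B: 0 + 3(78.75) = 236.2
Total out = 753.8 lbmol/h; y_E = 245.5 / 753.8 = 0.3257.

0.326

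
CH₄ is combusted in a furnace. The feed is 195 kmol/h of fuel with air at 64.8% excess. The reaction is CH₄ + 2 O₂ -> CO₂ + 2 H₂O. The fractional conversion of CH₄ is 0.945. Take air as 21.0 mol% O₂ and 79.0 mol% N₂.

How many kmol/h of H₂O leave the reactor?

Stoichiometric O₂ = 2 × 195 = 390 kmol/h; O₂ fed = 390 × 1.648 = 642.7 kmol/h.
N₂ fed = 642.7 × 79/21 = 2418 kmol/h.
Fuel reacted = 0.945 × 195 → ξ = 184.3 kmol/h.
Outlet (n = n₀ + ν ξ):
  CH₄: 195 − 1(184.3) = 10.73
  O₂: 642.7 − 2(184.3) = 274.2
  N₂: 2418 (inert)
  CO₂: 0 + 1(184.3) = 184.3
  H₂O: 0 + 2(184.3) = 368.5

369 kmol/h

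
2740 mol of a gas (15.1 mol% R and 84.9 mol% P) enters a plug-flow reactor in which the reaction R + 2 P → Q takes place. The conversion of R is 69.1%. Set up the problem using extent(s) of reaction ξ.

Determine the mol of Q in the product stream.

R reacted = 0.691 × 413.7 = 285.9 mol; ν_R = −1, so ξ = 285.9/1 = 285.9 mol.
Outlet amounts (n = n₀ + ν ξ):
  R: 413.7 − 1(285.9) = 127.8
  P: 2326 − 2(285.9) = 1754
  Q: 0 + 1(285.9) = 285.9

286 mol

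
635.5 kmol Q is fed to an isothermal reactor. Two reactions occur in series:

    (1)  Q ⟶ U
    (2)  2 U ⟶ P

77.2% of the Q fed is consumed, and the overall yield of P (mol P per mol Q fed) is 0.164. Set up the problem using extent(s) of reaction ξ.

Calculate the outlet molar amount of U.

282 kmol

Conversion of Q: Q consumed = 1ξ₁ = 0.772 × 635.5 → ξ₁ = 490.6 kmol.
Yield of P: 1ξ₂ / 635.5 = 0.164 → ξ₂ = 104.2 kmol.
Outlet amounts (n = n₀ + Σ ν·ξ):
  Q: 635.5 − 1(490.6) = 144.9
  U: 0 + 1(490.6) − 2(104.2) = 282.2
  P: 0 + 1(104.2) = 104.2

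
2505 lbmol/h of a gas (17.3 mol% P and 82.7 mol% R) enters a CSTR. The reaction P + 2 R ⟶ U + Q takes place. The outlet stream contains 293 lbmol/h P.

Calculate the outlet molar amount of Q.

For P: n = n₀ − 1ξ → 293 = 433.4 − 1ξ, giving ξ = 140.4 lbmol/h.
Outlet amounts (n = n₀ + ν ξ):
  P: 433.4 − 1(140.4) = 293
  R: 2072 − 2(140.4) = 1791
  U: 0 + 1(140.4) = 140.4
  Q: 0 + 1(140.4) = 140.4

140 lbmol/h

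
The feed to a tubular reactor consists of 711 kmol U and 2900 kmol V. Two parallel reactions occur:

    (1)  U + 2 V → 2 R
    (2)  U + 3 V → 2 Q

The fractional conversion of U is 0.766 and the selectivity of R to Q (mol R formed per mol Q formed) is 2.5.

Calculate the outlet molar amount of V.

Conversion of U: U consumed = 0.766 × 711 = 544.6 kmol = 1ξ₁ + 1ξ₂.
Selectivity: 2ξ₁ / (2ξ₂) = 2.5 → ξ₁ = 2.5 ξ₂.
Substitute: (1·2.5 + 1) ξ₂ = 544.6 → ξ₂ = 155.6 kmol, ξ₁ = 389 kmol.
Outlet amounts (n = n₀ + Σ ν·ξ):
  U: 711 − 1(389) − 1(155.6) = 166.4
  V: 2900 − 2(389) − 3(155.6) = 1655
  R: 0 + 2(389) = 778
  Q: 0 + 2(155.6) = 311.2

1660 kmol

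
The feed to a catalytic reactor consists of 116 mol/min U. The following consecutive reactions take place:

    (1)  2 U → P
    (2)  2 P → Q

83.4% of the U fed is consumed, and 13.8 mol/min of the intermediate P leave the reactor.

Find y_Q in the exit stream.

Conversion of U: U consumed = 2ξ₁ = 0.834 × 116 → ξ₁ = 48.37 mol/min.
P balance: n_P = 0 + 1ξ₁ − 2ξ₂ = 13.8 → ξ₂ = (1·48.37 − 13.8)/2 = 17.29 mol/min.
Outlet amounts (n = n₀ + Σ ν·ξ):
  U: 116 − 2(48.37) = 19.26
  P: 0 + 1(48.37) − 2(17.29) = 13.8
  Q: 0 + 1(17.29) = 17.29
Total out = 50.34 mol/min; y_Q = 17.29 / 50.34 = 0.3434.

0.343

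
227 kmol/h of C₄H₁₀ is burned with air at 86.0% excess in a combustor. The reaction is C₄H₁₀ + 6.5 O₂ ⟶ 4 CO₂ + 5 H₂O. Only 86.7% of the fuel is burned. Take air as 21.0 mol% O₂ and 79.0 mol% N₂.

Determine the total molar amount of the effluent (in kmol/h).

Stoichiometric O₂ = 6.5 × 227 = 1476 kmol/h; O₂ fed = 1476 × 1.860 = 2744 kmol/h.
N₂ fed = 2744 × 79/21 = 10320 kmol/h.
Fuel reacted = 0.867 × 227 → ξ = 196.8 kmol/h.
Outlet (n = n₀ + ν ξ):
  C₄H₁₀: 227 − 1(196.8) = 30.19
  O₂: 2744 − 6.5(196.8) = 1465
  N₂: 10320 (inert)
  CO₂: 0 + 4(196.8) = 787.2
  H₂O: 0 + 5(196.8) = 984
Total out = 30.19 + 1465 + 10320 + 787.2 + 984 = 13590 kmol/h.

13600 kmol/h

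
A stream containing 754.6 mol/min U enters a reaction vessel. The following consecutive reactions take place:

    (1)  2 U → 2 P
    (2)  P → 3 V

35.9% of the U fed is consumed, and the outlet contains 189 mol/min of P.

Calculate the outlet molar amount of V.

Conversion of U: U consumed = 2ξ₁ = 0.359 × 754.6 → ξ₁ = 135.5 mol/min.
P balance: n_P = 0 + 2ξ₁ − 1ξ₂ = 189 → ξ₂ = (2·135.5 − 189)/1 = 81.9 mol/min.
Outlet amounts (n = n₀ + Σ ν·ξ):
  U: 754.6 − 2(135.5) = 483.7
  P: 0 + 2(135.5) − 1(81.9) = 189
  V: 0 + 3(81.9) = 245.7

246 mol/min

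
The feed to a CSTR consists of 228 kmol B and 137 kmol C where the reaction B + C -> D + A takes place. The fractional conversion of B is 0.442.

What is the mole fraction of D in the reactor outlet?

B reacted = 0.442 × 228 = 100.8 kmol; ν_B = −1, so ξ = 100.8/1 = 100.8 kmol.
Outlet amounts (n = n₀ + ν ξ):
  B: 228 − 1(100.8) = 127.2
  C: 137 − 1(100.8) = 36.22
  D: 0 + 1(100.8) = 100.8
  A: 0 + 1(100.8) = 100.8
Total out = 365 kmol; y_D = 100.8 / 365 = 0.2761.

0.276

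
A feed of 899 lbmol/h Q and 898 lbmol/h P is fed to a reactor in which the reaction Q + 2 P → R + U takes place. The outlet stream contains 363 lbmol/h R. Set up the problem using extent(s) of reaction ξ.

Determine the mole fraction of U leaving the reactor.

For R: n = n₀ + 1ξ → 363 = 0 + 1ξ, giving ξ = 363 lbmol/h.
Outlet amounts (n = n₀ + ν ξ):
  Q: 899 − 1(363) = 536
  P: 898 − 2(363) = 172
  R: 0 + 1(363) = 363
  U: 0 + 1(363) = 363
Total out = 1434 lbmol/h; y_U = 363 / 1434 = 0.2531.

0.253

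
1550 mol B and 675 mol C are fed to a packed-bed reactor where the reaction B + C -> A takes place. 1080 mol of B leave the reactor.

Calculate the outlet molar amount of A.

For B: n = n₀ − 1ξ → 1080 = 1550 − 1ξ, giving ξ = 470 mol.
Outlet amounts (n = n₀ + ν ξ):
  B: 1550 − 1(470) = 1080
  C: 675 − 1(470) = 205
  A: 0 + 1(470) = 470

470 mol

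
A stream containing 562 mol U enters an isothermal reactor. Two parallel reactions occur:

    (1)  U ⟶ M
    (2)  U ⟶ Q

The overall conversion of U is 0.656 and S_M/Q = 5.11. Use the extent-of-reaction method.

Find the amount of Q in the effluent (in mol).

Conversion of U: U consumed = 0.656 × 562 = 368.7 mol = 1ξ₁ + 1ξ₂.
Selectivity: 1ξ₁ / (1ξ₂) = 5.11 → ξ₁ = 5.11 ξ₂.
Substitute: (1·5.11 + 1) ξ₂ = 368.7 → ξ₂ = 60.34 mol, ξ₁ = 308.3 mol.
Outlet amounts (n = n₀ + Σ ν·ξ):
  U: 562 − 1(308.3) − 1(60.34) = 193.3
  M: 0 + 1(308.3) = 308.3
  Q: 0 + 1(60.34) = 60.34

60.3 mol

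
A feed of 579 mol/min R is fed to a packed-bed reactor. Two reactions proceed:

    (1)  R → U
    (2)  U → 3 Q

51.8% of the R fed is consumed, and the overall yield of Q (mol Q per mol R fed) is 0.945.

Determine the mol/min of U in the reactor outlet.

118 mol/min

Conversion of R: R consumed = 1ξ₁ = 0.518 × 579 → ξ₁ = 299.9 mol/min.
Yield of Q: 3ξ₂ / 579 = 0.945 → ξ₂ = 182.4 mol/min.
Outlet amounts (n = n₀ + Σ ν·ξ):
  R: 579 − 1(299.9) = 279.1
  U: 0 + 1(299.9) − 1(182.4) = 117.5
  Q: 0 + 3(182.4) = 547.2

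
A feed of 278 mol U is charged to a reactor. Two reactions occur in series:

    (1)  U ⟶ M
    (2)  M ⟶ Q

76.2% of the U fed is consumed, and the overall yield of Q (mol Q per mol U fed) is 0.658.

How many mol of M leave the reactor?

28.9 mol

Conversion of U: U consumed = 1ξ₁ = 0.762 × 278 → ξ₁ = 211.8 mol.
Yield of Q: 1ξ₂ / 278 = 0.658 → ξ₂ = 182.9 mol.
Outlet amounts (n = n₀ + Σ ν·ξ):
  U: 278 − 1(211.8) = 66.16
  M: 0 + 1(211.8) − 1(182.9) = 28.91
  Q: 0 + 1(182.9) = 182.9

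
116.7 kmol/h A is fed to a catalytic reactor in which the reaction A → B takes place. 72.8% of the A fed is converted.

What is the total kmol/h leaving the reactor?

117 kmol/h

A reacted = 0.728 × 116.7 = 84.96 kmol/h; ν_A = −1, so ξ = 84.96/1 = 84.96 kmol/h.
Outlet amounts (n = n₀ + ν ξ):
  A: 116.7 − 1(84.96) = 31.74
  B: 0 + 1(84.96) = 84.96
Total out = 31.74 + 84.96 = 116.7 kmol/h.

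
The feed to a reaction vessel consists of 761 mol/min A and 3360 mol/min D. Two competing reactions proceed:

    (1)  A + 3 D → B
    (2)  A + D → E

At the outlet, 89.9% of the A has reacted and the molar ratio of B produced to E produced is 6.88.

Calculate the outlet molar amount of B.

597 mol/min

Conversion of A: A consumed = 0.899 × 761 = 684.1 mol/min = 1ξ₁ + 1ξ₂.
Selectivity: 1ξ₁ / (1ξ₂) = 6.88 → ξ₁ = 6.88 ξ₂.
Substitute: (1·6.88 + 1) ξ₂ = 684.1 → ξ₂ = 86.82 mol/min, ξ₁ = 597.3 mol/min.
Outlet amounts (n = n₀ + Σ ν·ξ):
  A: 761 − 1(597.3) − 1(86.82) = 76.86
  D: 3360 − 3(597.3) − 1(86.82) = 1481
  B: 0 + 1(597.3) = 597.3
  E: 0 + 1(86.82) = 86.82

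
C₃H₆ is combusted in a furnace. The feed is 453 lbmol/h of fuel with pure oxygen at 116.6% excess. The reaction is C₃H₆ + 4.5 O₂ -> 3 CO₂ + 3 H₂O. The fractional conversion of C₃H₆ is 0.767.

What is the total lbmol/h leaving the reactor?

Stoichiometric O₂ = 4.5 × 453 = 2038 lbmol/h; O₂ fed = 2038 × 2.166 = 4415 lbmol/h.
Fuel reacted = 0.767 × 453 → ξ = 347.5 lbmol/h.
Outlet (n = n₀ + ν ξ):
  C₃H₆: 453 − 1(347.5) = 105.5
  O₂: 4415 − 4.5(347.5) = 2852
  CO₂: 0 + 3(347.5) = 1042
  H₂O: 0 + 3(347.5) = 1042
Total out = 105.5 + 2852 + 1042 + 1042 = 5042 lbmol/h.

5040 lbmol/h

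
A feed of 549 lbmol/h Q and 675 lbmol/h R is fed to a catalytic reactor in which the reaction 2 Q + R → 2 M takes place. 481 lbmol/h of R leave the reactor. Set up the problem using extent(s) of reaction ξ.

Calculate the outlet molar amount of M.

For R: n = n₀ − 1ξ → 481 = 675 − 1ξ, giving ξ = 194 lbmol/h.
Outlet amounts (n = n₀ + ν ξ):
  Q: 549 − 2(194) = 161
  R: 675 − 1(194) = 481
  M: 0 + 2(194) = 388

388 lbmol/h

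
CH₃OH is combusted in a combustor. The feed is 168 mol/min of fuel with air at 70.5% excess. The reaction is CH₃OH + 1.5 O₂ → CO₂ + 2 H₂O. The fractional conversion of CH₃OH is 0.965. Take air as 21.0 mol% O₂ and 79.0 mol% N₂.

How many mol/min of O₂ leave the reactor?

186 mol/min

Stoichiometric O₂ = 1.5 × 168 = 252 mol/min; O₂ fed = 252 × 1.705 = 429.7 mol/min.
N₂ fed = 429.7 × 79/21 = 1616 mol/min.
Fuel reacted = 0.965 × 168 → ξ = 162.1 mol/min.
Outlet (n = n₀ + ν ξ):
  CH₃OH: 168 − 1(162.1) = 5.88
  O₂: 429.7 − 1.5(162.1) = 186.5
  N₂: 1616 (inert)
  CO₂: 0 + 1(162.1) = 162.1
  H₂O: 0 + 2(162.1) = 324.2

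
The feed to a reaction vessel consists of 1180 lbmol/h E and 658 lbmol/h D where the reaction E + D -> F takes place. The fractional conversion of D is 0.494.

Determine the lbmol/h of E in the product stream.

D reacted = 0.494 × 658 = 325.1 lbmol/h; ν_D = −1, so ξ = 325.1/1 = 325.1 lbmol/h.
Outlet amounts (n = n₀ + ν ξ):
  E: 1180 − 1(325.1) = 854.9
  D: 658 − 1(325.1) = 332.9
  F: 0 + 1(325.1) = 325.1

855 lbmol/h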